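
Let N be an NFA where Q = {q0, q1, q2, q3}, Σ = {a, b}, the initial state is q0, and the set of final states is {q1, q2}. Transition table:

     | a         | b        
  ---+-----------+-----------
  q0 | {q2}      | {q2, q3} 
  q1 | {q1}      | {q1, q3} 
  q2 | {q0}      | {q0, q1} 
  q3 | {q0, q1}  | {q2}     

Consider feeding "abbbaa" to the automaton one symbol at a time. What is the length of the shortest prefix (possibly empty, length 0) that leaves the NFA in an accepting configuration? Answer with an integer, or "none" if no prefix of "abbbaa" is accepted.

1

Start in {q0}.
Read 'a': q0→{q2}; now {q2}.
None of the earlier sets intersect F, but {q2} does.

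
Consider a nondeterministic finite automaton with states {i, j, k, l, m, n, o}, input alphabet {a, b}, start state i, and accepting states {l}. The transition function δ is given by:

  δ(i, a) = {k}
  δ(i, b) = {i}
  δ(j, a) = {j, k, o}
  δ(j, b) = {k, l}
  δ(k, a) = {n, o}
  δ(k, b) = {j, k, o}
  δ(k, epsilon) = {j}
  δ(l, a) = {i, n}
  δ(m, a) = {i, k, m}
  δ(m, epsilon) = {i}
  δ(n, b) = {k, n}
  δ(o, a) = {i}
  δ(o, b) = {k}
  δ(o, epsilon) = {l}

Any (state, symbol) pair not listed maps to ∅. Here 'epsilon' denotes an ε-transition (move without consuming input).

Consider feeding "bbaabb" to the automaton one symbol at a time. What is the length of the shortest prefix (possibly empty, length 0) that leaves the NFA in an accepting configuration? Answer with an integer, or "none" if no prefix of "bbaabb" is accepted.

Start in {i}.
Read 'b': i→{i}; now {i}.
Read 'b': i→{i}; now {i}.
Read 'a': i→{k}; union {k}; ε-closure = {j, k}.
Read 'a': j→{j, k, o}, k→{n, o}; union {j, k, n, o}; ε-closure = {j, k, l, n, o}.
None of the earlier sets intersect F, but {j, k, l, n, o} does.

4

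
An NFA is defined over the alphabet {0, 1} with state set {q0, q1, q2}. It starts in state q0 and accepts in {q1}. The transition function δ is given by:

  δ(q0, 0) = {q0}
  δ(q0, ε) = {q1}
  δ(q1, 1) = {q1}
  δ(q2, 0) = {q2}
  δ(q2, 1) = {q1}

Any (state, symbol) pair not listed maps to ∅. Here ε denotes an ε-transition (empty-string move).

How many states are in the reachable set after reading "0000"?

Start: ε-closure({q0}) = {q0, q1}.
Read '0': {q0, q1} → {q0, q1}.
Read '0': {q0, q1} → {q0, q1}.
Read '0': {q0, q1} → {q0, q1}.
Read '0': {q0, q1} → {q0, q1}.
That set has 2 states.

2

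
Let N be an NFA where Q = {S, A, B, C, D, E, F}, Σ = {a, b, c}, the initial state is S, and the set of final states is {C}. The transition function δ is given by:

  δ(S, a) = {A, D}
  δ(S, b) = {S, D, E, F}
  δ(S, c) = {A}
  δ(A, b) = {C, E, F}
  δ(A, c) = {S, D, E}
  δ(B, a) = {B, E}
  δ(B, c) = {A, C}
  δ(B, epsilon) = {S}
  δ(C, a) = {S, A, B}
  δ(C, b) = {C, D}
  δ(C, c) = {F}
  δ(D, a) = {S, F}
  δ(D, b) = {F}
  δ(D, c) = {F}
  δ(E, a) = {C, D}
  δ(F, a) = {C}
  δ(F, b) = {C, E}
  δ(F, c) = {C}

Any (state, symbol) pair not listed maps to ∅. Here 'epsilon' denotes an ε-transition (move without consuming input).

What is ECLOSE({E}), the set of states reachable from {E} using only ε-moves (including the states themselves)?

{E}

Begin with {E}.
No ε-moves leave this set, so the closure equals the set itself.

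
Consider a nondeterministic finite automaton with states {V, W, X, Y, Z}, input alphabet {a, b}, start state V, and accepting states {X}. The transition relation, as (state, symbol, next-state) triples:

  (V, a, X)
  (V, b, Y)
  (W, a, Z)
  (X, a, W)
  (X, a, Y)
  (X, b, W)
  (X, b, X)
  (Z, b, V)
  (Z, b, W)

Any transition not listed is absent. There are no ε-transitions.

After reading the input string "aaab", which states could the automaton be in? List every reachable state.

Start in {V}.
Read 'a': V→{X}; now {X}.
Read 'a': X→{W, Y}; now {W, Y}.
Read 'a': W→{Z}, Y→∅; now {Z}.
Read 'b': Z→{V, W}; now {V, W}.

{V, W}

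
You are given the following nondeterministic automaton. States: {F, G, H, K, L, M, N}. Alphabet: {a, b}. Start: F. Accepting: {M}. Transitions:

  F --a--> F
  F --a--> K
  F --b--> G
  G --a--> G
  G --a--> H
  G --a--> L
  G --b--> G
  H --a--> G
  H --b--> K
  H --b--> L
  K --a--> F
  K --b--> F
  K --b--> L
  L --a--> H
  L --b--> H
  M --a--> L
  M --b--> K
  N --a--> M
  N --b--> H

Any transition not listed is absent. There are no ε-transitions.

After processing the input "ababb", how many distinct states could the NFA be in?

Start in {F}.
Read 'a': {F} → {F, K}.
Read 'b': {F, K} → {F, G, L}.
Read 'a': {F, G, L} → {F, G, H, K, L}.
Read 'b': {F, G, H, K, L} → {F, G, H, K, L}.
Read 'b': {F, G, H, K, L} → {F, G, H, K, L}.
That set has 5 states.

5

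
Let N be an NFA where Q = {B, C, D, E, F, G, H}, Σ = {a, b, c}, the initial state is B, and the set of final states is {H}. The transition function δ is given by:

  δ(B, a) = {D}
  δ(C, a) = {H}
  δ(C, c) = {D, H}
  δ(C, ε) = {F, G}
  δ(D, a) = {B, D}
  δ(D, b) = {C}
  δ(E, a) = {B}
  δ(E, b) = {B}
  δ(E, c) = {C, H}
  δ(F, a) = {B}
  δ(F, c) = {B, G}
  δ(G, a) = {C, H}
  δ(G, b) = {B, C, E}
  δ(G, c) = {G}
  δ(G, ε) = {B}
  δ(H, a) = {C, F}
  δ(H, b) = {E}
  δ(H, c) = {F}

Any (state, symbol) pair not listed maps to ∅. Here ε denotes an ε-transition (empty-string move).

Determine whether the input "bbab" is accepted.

No

Start in {B}.
Read 'b': B→∅; now ∅.
The set is empty and remains empty for the remaining 3 symbols.
The final set ∅ contains no accepting state.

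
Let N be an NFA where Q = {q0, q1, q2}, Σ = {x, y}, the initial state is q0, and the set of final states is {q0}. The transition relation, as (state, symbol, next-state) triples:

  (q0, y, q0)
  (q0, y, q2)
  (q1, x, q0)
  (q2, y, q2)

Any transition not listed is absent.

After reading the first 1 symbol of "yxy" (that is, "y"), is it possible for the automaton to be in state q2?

Start in {q0}.
Read 'y': q0→{q0, q2}; now {q0, q2}.
State q2 is in {q0, q2}.

Yes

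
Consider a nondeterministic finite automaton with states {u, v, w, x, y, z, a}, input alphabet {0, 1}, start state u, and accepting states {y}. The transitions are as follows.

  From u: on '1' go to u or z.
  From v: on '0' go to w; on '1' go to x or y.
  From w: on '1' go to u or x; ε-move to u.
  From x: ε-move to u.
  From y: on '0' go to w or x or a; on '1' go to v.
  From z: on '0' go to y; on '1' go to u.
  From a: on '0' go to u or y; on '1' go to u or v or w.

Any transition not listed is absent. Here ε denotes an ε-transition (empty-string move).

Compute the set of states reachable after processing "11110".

{y}

Start in {u}.
Read '1': {u} → {u, z}.
Read '1': {u, z} → {u, z}.
Read '1': {u, z} → {u, z}.
Read '1': {u, z} → {u, z}.
Read '0': {u, z} → {y}.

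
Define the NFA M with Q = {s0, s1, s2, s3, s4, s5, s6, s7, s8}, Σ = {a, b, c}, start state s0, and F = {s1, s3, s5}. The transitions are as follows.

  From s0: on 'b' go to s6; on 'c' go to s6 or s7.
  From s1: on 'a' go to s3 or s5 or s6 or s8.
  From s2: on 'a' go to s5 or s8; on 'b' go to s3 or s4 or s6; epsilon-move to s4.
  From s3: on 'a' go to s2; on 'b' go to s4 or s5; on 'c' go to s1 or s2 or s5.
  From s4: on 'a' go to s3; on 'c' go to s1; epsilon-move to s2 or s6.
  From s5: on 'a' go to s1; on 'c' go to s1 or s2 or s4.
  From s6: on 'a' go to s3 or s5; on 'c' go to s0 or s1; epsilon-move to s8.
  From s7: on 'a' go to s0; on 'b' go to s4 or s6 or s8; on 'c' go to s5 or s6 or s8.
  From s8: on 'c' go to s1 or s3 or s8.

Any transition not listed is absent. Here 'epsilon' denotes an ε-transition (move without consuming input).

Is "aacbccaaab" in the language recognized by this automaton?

Start in {s0}.
Read 'a': s0→∅; now ∅.
The set is empty and remains empty for the remaining 9 symbols.
The final set ∅ contains no accepting state.

No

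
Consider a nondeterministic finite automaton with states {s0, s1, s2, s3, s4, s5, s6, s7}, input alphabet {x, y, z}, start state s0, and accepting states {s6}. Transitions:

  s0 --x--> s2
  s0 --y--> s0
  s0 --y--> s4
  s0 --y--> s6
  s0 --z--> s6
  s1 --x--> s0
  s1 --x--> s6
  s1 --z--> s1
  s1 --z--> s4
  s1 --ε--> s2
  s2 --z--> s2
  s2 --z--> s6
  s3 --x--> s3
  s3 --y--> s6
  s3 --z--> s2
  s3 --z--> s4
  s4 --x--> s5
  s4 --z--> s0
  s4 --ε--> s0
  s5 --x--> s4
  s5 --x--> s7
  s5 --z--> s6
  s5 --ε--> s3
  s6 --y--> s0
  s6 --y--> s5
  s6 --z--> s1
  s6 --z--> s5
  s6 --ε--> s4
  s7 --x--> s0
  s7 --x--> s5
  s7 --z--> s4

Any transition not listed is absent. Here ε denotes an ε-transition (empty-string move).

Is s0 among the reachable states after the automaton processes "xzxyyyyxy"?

Start in {s0}.
Read 'x': s0→{s2}; now {s2}.
Read 'z': s2→{s2, s6}; union {s2, s6}; ε-closure = {s0, s2, s4, s6}.
Read 'x': s0→{s2}, s2→∅, s4→{s5}, s6→∅; union {s2, s5}; ε-closure = {s2, s3, s5}.
Read 'y': s2→∅, s3→{s6}, s5→∅; union {s6}; ε-closure = {s0, s4, s6}.
Read 'y': s0→{s0, s4, s6}, s4→∅, s6→{s0, s5}; union {s0, s4, s5, s6}; ε-closure = {s0, s3, s4, s5, s6}.
Read 'y': s0→{s0, s4, s6}, s3→{s6}, s4→∅, s5→∅, s6→{s0, s5}; union {s0, s4, s5, s6}; ε-closure = {s0, s3, s4, s5, s6}.
Read 'y': s0→{s0, s4, s6}, s3→{s6}, s4→∅, s5→∅, s6→{s0, s5}; union {s0, s4, s5, s6}; ε-closure = {s0, s3, s4, s5, s6}.
Read 'x': s0→{s2}, s3→{s3}, s4→{s5}, s5→{s4, s7}, s6→∅; union {s2, s3, s4, s5, s7}; ε-closure = {s0, s2, s3, s4, s5, s7}.
Read 'y': s0→{s0, s4, s6}, s2→∅, s3→{s6}, s4→∅, s5→∅, s7→∅; now {s0, s4, s6}.
State s0 is in {s0, s4, s6}.

Yes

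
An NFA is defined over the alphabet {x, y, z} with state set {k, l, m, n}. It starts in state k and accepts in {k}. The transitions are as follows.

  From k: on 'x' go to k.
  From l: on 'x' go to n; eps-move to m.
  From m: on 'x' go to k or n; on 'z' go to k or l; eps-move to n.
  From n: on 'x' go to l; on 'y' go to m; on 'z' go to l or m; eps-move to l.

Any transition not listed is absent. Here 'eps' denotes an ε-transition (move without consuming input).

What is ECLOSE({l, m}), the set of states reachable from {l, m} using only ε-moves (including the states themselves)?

{l, m, n}

Begin with {l, m}.
ε-move m → n; add n.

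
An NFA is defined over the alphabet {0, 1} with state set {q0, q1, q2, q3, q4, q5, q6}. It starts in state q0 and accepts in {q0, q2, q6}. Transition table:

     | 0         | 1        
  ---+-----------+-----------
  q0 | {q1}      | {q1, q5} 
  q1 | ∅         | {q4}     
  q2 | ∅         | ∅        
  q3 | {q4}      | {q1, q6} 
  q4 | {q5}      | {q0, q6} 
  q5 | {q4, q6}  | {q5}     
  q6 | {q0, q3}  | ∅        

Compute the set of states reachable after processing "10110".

{q4, q6}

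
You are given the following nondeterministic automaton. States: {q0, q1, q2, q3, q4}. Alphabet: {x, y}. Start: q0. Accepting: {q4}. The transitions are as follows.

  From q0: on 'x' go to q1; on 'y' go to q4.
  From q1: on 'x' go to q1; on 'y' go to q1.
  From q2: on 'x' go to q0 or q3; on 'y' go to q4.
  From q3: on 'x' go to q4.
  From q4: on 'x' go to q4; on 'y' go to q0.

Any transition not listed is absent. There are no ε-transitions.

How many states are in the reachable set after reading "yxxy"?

Start in {q0}.
Read 'y': q0→{q4}; now {q4}.
Read 'x': q4→{q4}; now {q4}.
Read 'x': q4→{q4}; now {q4}.
Read 'y': q4→{q0}; now {q0}.
That set has 1 state.

1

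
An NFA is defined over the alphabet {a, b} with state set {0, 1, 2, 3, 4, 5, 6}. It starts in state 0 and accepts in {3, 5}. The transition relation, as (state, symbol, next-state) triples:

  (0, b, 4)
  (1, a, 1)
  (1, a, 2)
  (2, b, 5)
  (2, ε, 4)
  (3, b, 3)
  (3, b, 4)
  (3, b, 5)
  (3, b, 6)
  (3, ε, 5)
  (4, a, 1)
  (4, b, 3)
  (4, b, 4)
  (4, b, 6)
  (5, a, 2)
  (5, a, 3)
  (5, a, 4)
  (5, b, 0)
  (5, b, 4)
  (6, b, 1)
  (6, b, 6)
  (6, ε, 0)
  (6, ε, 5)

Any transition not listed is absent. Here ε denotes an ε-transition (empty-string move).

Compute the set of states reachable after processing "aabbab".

∅

Start in {0}.
Read 'a': {0} → ∅.
The set is empty and remains empty for the remaining 5 symbols.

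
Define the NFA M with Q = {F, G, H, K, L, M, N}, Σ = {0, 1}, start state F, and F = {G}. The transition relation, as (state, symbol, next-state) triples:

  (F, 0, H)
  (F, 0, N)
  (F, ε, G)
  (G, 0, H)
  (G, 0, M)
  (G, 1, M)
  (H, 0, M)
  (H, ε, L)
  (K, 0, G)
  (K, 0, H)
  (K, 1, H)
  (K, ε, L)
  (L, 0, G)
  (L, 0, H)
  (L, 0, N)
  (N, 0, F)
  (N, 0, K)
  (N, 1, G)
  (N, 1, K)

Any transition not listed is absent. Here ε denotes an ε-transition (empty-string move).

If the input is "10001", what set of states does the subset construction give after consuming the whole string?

Start: ε-closure({F}) = {F, G}.
Read '1': F→∅, G→{M}; now {M}.
Read '0': M→∅; now ∅.
The set is empty and remains empty for the remaining 3 symbols.

∅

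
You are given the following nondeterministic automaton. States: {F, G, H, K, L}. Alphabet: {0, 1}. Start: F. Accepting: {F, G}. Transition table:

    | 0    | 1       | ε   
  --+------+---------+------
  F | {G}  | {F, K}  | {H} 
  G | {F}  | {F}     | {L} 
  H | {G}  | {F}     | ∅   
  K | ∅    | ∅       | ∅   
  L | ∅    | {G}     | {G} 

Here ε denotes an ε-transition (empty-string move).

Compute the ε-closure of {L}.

{G, L}

Begin with {L}.
ε-move L → G; add G.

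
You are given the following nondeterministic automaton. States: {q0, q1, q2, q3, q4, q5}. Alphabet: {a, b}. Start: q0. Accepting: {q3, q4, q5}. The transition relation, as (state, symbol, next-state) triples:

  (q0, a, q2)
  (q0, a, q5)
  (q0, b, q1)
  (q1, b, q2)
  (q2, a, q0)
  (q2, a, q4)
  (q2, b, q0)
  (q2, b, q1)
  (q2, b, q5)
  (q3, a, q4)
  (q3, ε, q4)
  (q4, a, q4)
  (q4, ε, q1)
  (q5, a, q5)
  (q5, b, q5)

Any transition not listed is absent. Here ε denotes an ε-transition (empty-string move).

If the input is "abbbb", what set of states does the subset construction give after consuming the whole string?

{q0, q1, q2, q5}

Start in {q0}.
Read 'a': q0→{q2, q5}; now {q2, q5}.
Read 'b': q2→{q0, q1, q5}, q5→{q5}; now {q0, q1, q5}.
Read 'b': q0→{q1}, q1→{q2}, q5→{q5}; now {q1, q2, q5}.
Read 'b': q1→{q2}, q2→{q0, q1, q5}, q5→{q5}; now {q0, q1, q2, q5}.
Read 'b': q0→{q1}, q1→{q2}, q2→{q0, q1, q5}, q5→{q5}; now {q0, q1, q2, q5}.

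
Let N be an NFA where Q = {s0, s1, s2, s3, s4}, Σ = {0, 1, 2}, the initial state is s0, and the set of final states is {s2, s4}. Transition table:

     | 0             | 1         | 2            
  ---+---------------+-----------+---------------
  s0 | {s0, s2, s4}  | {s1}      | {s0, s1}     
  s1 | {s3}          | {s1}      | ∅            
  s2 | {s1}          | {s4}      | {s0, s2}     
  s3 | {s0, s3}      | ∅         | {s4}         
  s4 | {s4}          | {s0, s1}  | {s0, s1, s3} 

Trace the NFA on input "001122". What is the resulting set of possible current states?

Start in {s0}.
Read '0': s0→{s0, s2, s4}; now {s0, s2, s4}.
Read '0': s0→{s0, s2, s4}, s2→{s1}, s4→{s4}; now {s0, s1, s2, s4}.
Read '1': s0→{s1}, s1→{s1}, s2→{s4}, s4→{s0, s1}; now {s0, s1, s4}.
Read '1': s0→{s1}, s1→{s1}, s4→{s0, s1}; now {s0, s1}.
Read '2': s0→{s0, s1}, s1→∅; now {s0, s1}.
Read '2': s0→{s0, s1}, s1→∅; now {s0, s1}.

{s0, s1}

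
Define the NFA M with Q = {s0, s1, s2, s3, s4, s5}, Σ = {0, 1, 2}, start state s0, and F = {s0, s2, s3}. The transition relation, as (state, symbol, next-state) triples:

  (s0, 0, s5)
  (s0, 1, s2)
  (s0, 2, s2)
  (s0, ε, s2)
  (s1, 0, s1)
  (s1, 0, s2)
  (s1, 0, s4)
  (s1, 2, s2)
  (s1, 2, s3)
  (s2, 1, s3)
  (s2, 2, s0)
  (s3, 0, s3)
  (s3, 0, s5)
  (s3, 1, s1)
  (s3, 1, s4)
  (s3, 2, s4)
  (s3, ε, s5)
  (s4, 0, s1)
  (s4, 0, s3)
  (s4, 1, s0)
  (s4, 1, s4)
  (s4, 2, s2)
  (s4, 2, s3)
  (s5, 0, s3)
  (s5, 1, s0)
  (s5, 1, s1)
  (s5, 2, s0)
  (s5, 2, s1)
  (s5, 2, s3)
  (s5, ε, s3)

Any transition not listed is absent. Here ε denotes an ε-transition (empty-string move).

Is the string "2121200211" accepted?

Start: ε-closure({s0}) = {s0, s2}.
Read '2': s0→{s2}, s2→{s0}; now {s0, s2}.
Read '1': s0→{s2}, s2→{s3}; union {s2, s3}; ε-closure = {s2, s3, s5}.
Read '2': s2→{s0}, s3→{s4}, s5→{s0, s1, s3}; union {s0, s1, s3, s4}; ε-closure = {s0, s1, s2, s3, s4, s5}.
Read '1': s0→{s2}, s1→∅, s2→{s3}, s3→{s1, s4}, s4→{s0, s4}, s5→{s0, s1}; union {s0, s1, s2, s3, s4}; ε-closure = {s0, s1, s2, s3, s4, s5}.
Read '2': s0→{s2}, s1→{s2, s3}, s2→{s0}, s3→{s4}, s4→{s2, s3}, s5→{s0, s1, s3}; union {s0, s1, s2, s3, s4}; ε-closure = {s0, s1, s2, s3, s4, s5}.
Read '0': s0→{s5}, s1→{s1, s2, s4}, s2→∅, s3→{s3, s5}, s4→{s1, s3}, s5→{s3}; now {s1, s2, s3, s4, s5}.
Read '0': s1→{s1, s2, s4}, s2→∅, s3→{s3, s5}, s4→{s1, s3}, s5→{s3}; now {s1, s2, s3, s4, s5}.
Read '2': s1→{s2, s3}, s2→{s0}, s3→{s4}, s4→{s2, s3}, s5→{s0, s1, s3}; union {s0, s1, s2, s3, s4}; ε-closure = {s0, s1, s2, s3, s4, s5}.
Read '1': s0→{s2}, s1→∅, s2→{s3}, s3→{s1, s4}, s4→{s0, s4}, s5→{s0, s1}; union {s0, s1, s2, s3, s4}; ε-closure = {s0, s1, s2, s3, s4, s5}.
Read '1': s0→{s2}, s1→∅, s2→{s3}, s3→{s1, s4}, s4→{s0, s4}, s5→{s0, s1}; union {s0, s1, s2, s3, s4}; ε-closure = {s0, s1, s2, s3, s4, s5}.
The final set {s0, s1, s2, s3, s4, s5} contains the accepting states s0, s2, s3.

Yes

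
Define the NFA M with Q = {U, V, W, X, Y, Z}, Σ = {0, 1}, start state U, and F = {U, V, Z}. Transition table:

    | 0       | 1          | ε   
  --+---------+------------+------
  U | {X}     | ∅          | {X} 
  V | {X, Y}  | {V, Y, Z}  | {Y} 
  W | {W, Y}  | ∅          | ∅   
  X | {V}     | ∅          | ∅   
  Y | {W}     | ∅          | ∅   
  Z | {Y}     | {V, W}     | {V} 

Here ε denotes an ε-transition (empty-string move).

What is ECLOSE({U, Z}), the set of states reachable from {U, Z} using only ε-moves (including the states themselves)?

{U, V, X, Y, Z}

Begin with {U, Z}.
ε-move U → X; add X.
ε-move Z → V; add V.
ε-move V → Y; add Y.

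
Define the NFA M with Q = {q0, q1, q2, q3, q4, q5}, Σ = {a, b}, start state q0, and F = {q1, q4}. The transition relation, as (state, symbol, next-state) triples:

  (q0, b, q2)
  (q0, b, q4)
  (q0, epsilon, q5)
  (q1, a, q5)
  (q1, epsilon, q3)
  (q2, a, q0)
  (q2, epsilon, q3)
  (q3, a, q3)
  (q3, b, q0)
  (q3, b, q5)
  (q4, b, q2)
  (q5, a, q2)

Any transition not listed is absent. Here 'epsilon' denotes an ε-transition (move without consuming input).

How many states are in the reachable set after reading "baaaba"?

4

Start: ε-closure({q0}) = {q0, q5}.
Read 'b': q0→{q2, q4}, q5→∅; union {q2, q4}; ε-closure = {q2, q3, q4}.
Read 'a': q2→{q0}, q3→{q3}, q4→∅; union {q0, q3}; ε-closure = {q0, q3, q5}.
Read 'a': q0→∅, q3→{q3}, q5→{q2}; now {q2, q3}.
Read 'a': q2→{q0}, q3→{q3}; union {q0, q3}; ε-closure = {q0, q3, q5}.
Read 'b': q0→{q2, q4}, q3→{q0, q5}, q5→∅; union {q0, q2, q4, q5}; ε-closure = {q0, q2, q3, q4, q5}.
Read 'a': q0→∅, q2→{q0}, q3→{q3}, q4→∅, q5→{q2}; union {q0, q2, q3}; ε-closure = {q0, q2, q3, q5}.
That set has 4 states.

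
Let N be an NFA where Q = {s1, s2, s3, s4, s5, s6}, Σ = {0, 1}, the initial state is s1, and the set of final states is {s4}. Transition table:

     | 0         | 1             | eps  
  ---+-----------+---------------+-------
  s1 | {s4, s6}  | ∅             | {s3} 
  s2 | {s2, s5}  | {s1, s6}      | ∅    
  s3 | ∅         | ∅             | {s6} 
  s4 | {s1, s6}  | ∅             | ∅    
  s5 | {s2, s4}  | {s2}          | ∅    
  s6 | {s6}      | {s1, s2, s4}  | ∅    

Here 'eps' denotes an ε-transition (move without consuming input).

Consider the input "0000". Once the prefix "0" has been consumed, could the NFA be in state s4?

Start: ε-closure({s1}) = {s1, s3, s6}.
Read '0': {s1, s3, s6} → {s4, s6}.
State s4 is in {s4, s6}.

Yes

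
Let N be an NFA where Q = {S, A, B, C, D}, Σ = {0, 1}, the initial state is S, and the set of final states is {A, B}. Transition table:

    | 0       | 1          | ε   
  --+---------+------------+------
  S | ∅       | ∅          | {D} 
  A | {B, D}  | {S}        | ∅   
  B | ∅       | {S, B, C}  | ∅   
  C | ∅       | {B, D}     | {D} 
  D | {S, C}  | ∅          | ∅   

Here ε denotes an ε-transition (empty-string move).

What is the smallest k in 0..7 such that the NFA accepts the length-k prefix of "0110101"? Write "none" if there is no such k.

2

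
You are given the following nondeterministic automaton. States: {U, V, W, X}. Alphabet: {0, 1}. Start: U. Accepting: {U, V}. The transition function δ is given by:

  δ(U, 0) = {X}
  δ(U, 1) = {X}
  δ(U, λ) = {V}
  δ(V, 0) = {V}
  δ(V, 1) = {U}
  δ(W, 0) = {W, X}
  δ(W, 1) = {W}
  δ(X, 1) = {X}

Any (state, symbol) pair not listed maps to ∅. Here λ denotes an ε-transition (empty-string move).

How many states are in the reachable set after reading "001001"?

2

Start: ε-closure({U}) = {U, V}.
Read '0': U→{X}, V→{V}; now {V, X}.
Read '0': V→{V}, X→∅; now {V}.
Read '1': V→{U}; union {U}; ε-closure = {U, V}.
Read '0': U→{X}, V→{V}; now {V, X}.
Read '0': V→{V}, X→∅; now {V}.
Read '1': V→{U}; union {U}; ε-closure = {U, V}.
That set has 2 states.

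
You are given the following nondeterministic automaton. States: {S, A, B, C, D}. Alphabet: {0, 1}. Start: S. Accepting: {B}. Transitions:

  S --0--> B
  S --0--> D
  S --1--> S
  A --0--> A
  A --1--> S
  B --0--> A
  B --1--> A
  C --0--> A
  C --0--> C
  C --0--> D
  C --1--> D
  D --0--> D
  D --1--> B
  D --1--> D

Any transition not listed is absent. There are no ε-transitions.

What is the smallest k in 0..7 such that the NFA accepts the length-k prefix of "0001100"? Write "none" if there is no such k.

Start in {S}.
Read '0': S→{B, D}; now {B, D}.
None of the earlier sets intersect F, but {B, D} does.

1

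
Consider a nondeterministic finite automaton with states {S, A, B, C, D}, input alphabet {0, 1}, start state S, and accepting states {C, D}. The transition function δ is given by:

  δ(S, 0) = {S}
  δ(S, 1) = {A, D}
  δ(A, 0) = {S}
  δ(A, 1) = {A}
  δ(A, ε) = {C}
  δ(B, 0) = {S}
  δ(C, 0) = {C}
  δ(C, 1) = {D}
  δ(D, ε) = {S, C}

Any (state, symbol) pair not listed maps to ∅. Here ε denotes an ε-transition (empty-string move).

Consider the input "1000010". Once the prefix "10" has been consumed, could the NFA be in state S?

Yes

Start in {S}.
Read '1': S→{A, D}; union {A, D}; ε-closure = {S, A, C, D}.
Read '0': S→{S}, A→{S}, C→{C}, D→∅; now {S, C}.
State S is in {S, C}.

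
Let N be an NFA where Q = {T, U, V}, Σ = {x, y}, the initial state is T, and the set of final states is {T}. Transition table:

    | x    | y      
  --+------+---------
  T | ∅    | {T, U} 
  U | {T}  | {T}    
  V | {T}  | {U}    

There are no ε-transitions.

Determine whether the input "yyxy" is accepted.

Yes

Start in {T}.
Read 'y': {T} → {T, U}.
Read 'y': {T, U} → {T, U}.
Read 'x': {T, U} → {T}.
Read 'y': {T} → {T, U}.
The final set {T, U} contains the accepting state T.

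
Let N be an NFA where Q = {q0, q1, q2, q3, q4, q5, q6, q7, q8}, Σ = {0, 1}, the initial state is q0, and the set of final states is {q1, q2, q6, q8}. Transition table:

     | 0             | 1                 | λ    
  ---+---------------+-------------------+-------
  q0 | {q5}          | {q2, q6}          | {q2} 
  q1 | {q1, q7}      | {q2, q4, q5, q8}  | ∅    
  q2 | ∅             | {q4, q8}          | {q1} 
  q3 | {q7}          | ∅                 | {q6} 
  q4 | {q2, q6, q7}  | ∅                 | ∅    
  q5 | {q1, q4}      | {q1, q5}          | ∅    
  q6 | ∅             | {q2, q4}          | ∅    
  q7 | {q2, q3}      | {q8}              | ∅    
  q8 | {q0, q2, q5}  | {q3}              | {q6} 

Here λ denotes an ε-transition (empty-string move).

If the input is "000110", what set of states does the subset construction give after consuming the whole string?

{q0, q1, q2, q4, q5, q6, q7}

Start: ε-closure({q0}) = {q0, q1, q2}.
Read '0': {q0, q1, q2} → {q1, q5, q7}.
Read '0': {q1, q5, q7} → {q1, q2, q3, q4, q6, q7}.
Read '0': {q1, q2, q3, q4, q6, q7} → {q1, q2, q3, q6, q7}.
Read '1': {q1, q2, q3, q6, q7} → {q1, q2, q4, q5, q6, q8}.
Read '1': {q1, q2, q4, q5, q6, q8} → {q1, q2, q3, q4, q5, q6, q8}.
Read '0': {q1, q2, q3, q4, q5, q6, q8} → {q0, q1, q2, q4, q5, q6, q7}.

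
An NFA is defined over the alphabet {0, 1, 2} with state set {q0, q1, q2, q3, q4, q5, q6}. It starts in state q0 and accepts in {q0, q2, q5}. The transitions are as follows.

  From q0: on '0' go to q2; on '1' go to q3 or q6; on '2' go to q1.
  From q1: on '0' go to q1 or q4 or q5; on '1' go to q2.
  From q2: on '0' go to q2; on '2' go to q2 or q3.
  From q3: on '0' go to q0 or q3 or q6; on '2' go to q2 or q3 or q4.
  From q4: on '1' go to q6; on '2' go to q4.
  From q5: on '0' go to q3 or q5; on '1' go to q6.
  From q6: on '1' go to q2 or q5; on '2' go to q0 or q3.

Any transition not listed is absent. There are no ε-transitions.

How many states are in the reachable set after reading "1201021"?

3

Start in {q0}.
Read '1': q0→{q3, q6}; now {q3, q6}.
Read '2': q3→{q2, q3, q4}, q6→{q0, q3}; now {q0, q2, q3, q4}.
Read '0': q0→{q2}, q2→{q2}, q3→{q0, q3, q6}, q4→∅; now {q0, q2, q3, q6}.
Read '1': q0→{q3, q6}, q2→∅, q3→∅, q6→{q2, q5}; now {q2, q3, q5, q6}.
Read '0': q2→{q2}, q3→{q0, q3, q6}, q5→{q3, q5}, q6→∅; now {q0, q2, q3, q5, q6}.
Read '2': q0→{q1}, q2→{q2, q3}, q3→{q2, q3, q4}, q5→∅, q6→{q0, q3}; now {q0, q1, q2, q3, q4}.
Read '1': q0→{q3, q6}, q1→{q2}, q2→∅, q3→∅, q4→{q6}; now {q2, q3, q6}.
That set has 3 states.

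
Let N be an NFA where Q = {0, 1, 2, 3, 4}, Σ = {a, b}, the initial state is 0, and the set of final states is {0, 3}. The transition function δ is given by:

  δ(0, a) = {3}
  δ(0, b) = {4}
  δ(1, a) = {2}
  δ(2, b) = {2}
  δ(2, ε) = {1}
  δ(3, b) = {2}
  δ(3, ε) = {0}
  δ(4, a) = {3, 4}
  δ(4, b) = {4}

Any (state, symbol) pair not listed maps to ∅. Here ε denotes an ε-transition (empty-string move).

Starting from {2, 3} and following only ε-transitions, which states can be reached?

Begin with {2, 3}.
ε-move 3 → 0; add 0.
ε-move 2 → 1; add 1.

{0, 1, 2, 3}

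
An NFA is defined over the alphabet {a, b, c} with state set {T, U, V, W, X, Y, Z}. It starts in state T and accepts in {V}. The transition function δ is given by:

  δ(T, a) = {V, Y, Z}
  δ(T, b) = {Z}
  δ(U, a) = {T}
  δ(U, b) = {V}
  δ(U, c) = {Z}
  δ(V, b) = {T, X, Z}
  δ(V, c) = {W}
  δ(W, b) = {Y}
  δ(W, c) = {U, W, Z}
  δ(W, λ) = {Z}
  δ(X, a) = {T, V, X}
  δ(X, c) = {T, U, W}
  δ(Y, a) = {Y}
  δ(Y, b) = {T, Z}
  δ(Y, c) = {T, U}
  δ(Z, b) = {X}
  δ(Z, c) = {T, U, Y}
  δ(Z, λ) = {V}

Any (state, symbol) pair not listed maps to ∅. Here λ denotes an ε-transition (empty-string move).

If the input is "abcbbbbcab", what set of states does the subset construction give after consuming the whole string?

Start in {T}.
Read 'a': T→{V, Y, Z}; now {V, Y, Z}.
Read 'b': V→{T, X, Z}, Y→{T, Z}, Z→{X}; union {T, X, Z}; ε-closure = {T, V, X, Z}.
Read 'c': T→∅, V→{W}, X→{T, U, W}, Z→{T, U, Y}; union {T, U, W, Y}; ε-closure = {T, U, V, W, Y, Z}.
Read 'b': T→{Z}, U→{V}, V→{T, X, Z}, W→{Y}, Y→{T, Z}, Z→{X}; now {T, V, X, Y, Z}.
Read 'b': T→{Z}, V→{T, X, Z}, X→∅, Y→{T, Z}, Z→{X}; union {T, X, Z}; ε-closure = {T, V, X, Z}.
Read 'b': T→{Z}, V→{T, X, Z}, X→∅, Z→{X}; union {T, X, Z}; ε-closure = {T, V, X, Z}.
Read 'b': T→{Z}, V→{T, X, Z}, X→∅, Z→{X}; union {T, X, Z}; ε-closure = {T, V, X, Z}.
Read 'c': T→∅, V→{W}, X→{T, U, W}, Z→{T, U, Y}; union {T, U, W, Y}; ε-closure = {T, U, V, W, Y, Z}.
Read 'a': T→{V, Y, Z}, U→{T}, V→∅, W→∅, Y→{Y}, Z→∅; now {T, V, Y, Z}.
Read 'b': T→{Z}, V→{T, X, Z}, Y→{T, Z}, Z→{X}; union {T, X, Z}; ε-closure = {T, V, X, Z}.

{T, V, X, Z}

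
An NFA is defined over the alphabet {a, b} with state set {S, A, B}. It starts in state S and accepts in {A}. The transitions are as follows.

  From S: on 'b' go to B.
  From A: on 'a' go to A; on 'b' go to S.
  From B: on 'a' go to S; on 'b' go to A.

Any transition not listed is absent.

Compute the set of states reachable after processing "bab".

Start in {S}.
Read 'b': S→{B}; now {B}.
Read 'a': B→{S}; now {S}.
Read 'b': S→{B}; now {B}.

{B}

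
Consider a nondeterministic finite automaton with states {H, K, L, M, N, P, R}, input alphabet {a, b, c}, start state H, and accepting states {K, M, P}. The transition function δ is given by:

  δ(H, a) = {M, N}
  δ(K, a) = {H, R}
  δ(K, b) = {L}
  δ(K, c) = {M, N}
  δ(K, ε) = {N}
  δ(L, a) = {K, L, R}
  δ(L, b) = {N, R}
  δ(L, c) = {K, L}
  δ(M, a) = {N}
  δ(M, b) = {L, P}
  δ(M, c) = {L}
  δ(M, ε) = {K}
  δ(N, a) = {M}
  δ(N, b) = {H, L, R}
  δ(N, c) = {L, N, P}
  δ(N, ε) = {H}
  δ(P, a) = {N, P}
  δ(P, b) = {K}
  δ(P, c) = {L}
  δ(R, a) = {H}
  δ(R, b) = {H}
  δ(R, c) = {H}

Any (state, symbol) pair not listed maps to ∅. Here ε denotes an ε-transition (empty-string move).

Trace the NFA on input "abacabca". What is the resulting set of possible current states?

Start in {H}.
Read 'a': H→{M, N}; union {M, N}; ε-closure = {H, K, M, N}.
Read 'b': H→∅, K→{L}, M→{L, P}, N→{H, L, R}; now {H, L, P, R}.
Read 'a': H→{M, N}, L→{K, L, R}, P→{N, P}, R→{H}; now {H, K, L, M, N, P, R}.
Read 'c': H→∅, K→{M, N}, L→{K, L}, M→{L}, N→{L, N, P}, P→{L}, R→{H}; now {H, K, L, M, N, P}.
Read 'a': H→{M, N}, K→{H, R}, L→{K, L, R}, M→{N}, N→{M}, P→{N, P}; now {H, K, L, M, N, P, R}.
Read 'b': H→∅, K→{L}, L→{N, R}, M→{L, P}, N→{H, L, R}, P→{K}, R→{H}; now {H, K, L, N, P, R}.
Read 'c': H→∅, K→{M, N}, L→{K, L}, N→{L, N, P}, P→{L}, R→{H}; now {H, K, L, M, N, P}.
Read 'a': H→{M, N}, K→{H, R}, L→{K, L, R}, M→{N}, N→{M}, P→{N, P}; now {H, K, L, M, N, P, R}.

{H, K, L, M, N, P, R}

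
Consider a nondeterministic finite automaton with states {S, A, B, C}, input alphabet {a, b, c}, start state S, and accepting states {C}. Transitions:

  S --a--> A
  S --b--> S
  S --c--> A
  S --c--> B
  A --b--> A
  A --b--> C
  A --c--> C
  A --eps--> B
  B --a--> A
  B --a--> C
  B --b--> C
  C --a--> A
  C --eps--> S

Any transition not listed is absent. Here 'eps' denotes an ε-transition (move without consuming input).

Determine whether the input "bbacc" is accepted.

No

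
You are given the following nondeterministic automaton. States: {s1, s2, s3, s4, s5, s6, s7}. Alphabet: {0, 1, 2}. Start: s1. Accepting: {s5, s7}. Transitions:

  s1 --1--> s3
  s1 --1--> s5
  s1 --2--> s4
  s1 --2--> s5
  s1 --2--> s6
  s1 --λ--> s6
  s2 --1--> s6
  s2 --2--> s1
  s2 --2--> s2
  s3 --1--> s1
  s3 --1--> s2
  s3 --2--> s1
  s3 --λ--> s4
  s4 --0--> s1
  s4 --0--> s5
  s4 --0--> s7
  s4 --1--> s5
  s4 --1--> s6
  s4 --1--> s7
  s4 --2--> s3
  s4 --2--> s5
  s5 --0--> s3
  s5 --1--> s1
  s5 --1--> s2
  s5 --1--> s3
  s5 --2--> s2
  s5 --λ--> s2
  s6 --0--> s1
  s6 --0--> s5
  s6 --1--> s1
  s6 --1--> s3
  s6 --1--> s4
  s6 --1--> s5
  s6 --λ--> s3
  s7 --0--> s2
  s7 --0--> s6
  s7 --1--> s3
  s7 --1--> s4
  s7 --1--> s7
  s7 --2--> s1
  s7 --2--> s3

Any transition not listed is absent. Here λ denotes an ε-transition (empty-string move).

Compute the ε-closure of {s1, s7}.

Begin with {s1, s7}.
ε-move s1 → s6; add s6.
ε-move s6 → s3; add s3.
ε-move s3 → s4; add s4.

{s1, s3, s4, s6, s7}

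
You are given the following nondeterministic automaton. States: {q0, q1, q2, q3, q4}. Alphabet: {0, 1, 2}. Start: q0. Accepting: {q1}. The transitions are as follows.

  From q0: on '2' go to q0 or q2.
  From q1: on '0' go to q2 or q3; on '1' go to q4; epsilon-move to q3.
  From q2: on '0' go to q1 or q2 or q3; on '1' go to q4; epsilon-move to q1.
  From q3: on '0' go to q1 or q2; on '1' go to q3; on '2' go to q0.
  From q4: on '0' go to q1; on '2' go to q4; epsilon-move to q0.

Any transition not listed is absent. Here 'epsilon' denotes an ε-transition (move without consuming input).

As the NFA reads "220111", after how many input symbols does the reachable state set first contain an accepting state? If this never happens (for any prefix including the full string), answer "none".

1

Start in {q0}.
Read '2': {q0} → {q0, q1, q2, q3}.
None of the earlier sets intersect F, but {q0, q1, q2, q3} does.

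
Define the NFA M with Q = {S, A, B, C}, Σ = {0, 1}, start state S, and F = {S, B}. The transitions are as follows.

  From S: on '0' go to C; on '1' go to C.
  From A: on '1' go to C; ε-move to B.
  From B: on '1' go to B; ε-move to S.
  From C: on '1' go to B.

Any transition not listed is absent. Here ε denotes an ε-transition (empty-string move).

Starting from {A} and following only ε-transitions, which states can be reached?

Begin with {A}.
ε-move A → B; add B.
ε-move B → S; add S.

{S, A, B}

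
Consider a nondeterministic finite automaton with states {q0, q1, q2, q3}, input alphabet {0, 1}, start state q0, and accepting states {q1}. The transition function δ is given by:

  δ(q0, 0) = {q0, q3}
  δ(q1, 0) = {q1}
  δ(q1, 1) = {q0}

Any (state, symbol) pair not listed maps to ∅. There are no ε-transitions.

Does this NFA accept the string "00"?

No

Start in {q0}.
Read '0': {q0} → {q0, q3}.
Read '0': {q0, q3} → {q0, q3}.
The final set {q0, q3} contains no accepting state.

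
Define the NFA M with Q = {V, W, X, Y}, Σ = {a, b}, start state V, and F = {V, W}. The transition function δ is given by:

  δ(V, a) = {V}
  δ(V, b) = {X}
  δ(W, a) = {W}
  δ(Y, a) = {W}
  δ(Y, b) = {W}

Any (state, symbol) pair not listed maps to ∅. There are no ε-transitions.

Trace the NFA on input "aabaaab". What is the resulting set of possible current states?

∅

Start in {V}.
Read 'a': {V} → {V}.
Read 'a': {V} → {V}.
Read 'b': {V} → {X}.
Read 'a': {X} → ∅.
The set is empty and remains empty for the remaining 3 symbols.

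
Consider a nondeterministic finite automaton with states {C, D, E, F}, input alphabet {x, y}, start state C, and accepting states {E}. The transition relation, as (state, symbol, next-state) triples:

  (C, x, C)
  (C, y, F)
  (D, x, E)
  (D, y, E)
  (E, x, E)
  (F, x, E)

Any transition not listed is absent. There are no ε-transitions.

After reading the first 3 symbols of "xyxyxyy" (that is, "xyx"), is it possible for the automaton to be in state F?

Start in {C}.
Read 'x': {C} → {C}.
Read 'y': {C} → {F}.
Read 'x': {F} → {E}.
State F is not in {E}.

No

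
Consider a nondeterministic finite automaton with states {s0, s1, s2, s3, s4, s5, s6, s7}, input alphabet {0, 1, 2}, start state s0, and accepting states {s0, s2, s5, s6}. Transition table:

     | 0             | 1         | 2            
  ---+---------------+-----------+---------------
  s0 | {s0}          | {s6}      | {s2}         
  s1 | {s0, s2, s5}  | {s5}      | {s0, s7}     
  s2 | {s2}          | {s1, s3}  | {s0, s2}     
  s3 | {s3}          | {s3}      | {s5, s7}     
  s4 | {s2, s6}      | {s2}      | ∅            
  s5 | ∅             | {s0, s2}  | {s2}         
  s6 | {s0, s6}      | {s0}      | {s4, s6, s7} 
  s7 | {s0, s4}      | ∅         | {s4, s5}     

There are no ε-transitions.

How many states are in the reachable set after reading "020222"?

2

Start in {s0}.
Read '0': {s0} → {s0}.
Read '2': {s0} → {s2}.
Read '0': {s2} → {s2}.
Read '2': {s2} → {s0, s2}.
Read '2': {s0, s2} → {s0, s2}.
Read '2': {s0, s2} → {s0, s2}.
That set has 2 states.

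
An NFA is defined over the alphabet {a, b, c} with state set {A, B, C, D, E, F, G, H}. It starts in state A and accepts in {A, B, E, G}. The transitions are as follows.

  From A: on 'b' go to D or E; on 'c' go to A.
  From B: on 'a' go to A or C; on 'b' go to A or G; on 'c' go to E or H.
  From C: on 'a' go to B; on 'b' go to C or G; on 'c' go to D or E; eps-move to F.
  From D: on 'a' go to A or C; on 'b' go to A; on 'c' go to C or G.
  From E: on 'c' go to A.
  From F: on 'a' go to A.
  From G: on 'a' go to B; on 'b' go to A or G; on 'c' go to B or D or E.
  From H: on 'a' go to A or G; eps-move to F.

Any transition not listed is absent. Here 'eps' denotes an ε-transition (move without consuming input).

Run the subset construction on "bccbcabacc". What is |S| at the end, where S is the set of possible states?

Start in {A}.
Read 'b': A→{D, E}; now {D, E}.
Read 'c': D→{C, G}, E→{A}; union {A, C, G}; ε-closure = {A, C, F, G}.
Read 'c': A→{A}, C→{D, E}, F→∅, G→{B, D, E}; now {A, B, D, E}.
Read 'b': A→{D, E}, B→{A, G}, D→{A}, E→∅; now {A, D, E, G}.
Read 'c': A→{A}, D→{C, G}, E→{A}, G→{B, D, E}; union {A, B, C, D, E, G}; ε-closure = {A, B, C, D, E, F, G}.
Read 'a': A→∅, B→{A, C}, C→{B}, D→{A, C}, E→∅, F→{A}, G→{B}; union {A, B, C}; ε-closure = {A, B, C, F}.
Read 'b': A→{D, E}, B→{A, G}, C→{C, G}, F→∅; union {A, C, D, E, G}; ε-closure = {A, C, D, E, F, G}.
Read 'a': A→∅, C→{B}, D→{A, C}, E→∅, F→{A}, G→{B}; union {A, B, C}; ε-closure = {A, B, C, F}.
Read 'c': A→{A}, B→{E, H}, C→{D, E}, F→∅; union {A, D, E, H}; ε-closure = {A, D, E, F, H}.
Read 'c': A→{A}, D→{C, G}, E→{A}, F→∅, H→∅; union {A, C, G}; ε-closure = {A, C, F, G}.
That set has 4 states.

4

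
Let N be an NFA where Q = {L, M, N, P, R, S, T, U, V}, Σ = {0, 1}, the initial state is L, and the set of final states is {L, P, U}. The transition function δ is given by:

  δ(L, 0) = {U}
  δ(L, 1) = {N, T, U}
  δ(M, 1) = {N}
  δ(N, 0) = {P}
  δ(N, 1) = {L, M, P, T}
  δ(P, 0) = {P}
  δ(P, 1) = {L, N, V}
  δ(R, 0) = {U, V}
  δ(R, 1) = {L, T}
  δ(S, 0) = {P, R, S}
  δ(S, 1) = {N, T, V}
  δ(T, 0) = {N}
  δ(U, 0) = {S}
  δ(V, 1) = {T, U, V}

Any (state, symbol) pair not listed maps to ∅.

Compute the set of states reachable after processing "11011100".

Start in {L}.
Read '1': {L} → {N, T, U}.
Read '1': {N, T, U} → {L, M, P, T}.
Read '0': {L, M, P, T} → {N, P, U}.
Read '1': {N, P, U} → {L, M, N, P, T, V}.
Read '1': {L, M, N, P, T, V} → {L, M, N, P, T, U, V}.
Read '1': {L, M, N, P, T, U, V} → {L, M, N, P, T, U, V}.
Read '0': {L, M, N, P, T, U, V} → {N, P, S, U}.
Read '0': {N, P, S, U} → {P, R, S}.

{P, R, S}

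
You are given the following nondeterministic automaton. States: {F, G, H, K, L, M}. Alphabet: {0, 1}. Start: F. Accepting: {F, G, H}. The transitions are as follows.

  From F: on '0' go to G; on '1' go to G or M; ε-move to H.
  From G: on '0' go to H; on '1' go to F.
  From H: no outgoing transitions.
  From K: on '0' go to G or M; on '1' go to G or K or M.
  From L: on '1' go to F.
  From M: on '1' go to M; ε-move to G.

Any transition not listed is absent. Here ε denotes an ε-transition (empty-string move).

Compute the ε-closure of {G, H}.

Begin with {G, H}.
No ε-moves leave this set, so the closure equals the set itself.

{G, H}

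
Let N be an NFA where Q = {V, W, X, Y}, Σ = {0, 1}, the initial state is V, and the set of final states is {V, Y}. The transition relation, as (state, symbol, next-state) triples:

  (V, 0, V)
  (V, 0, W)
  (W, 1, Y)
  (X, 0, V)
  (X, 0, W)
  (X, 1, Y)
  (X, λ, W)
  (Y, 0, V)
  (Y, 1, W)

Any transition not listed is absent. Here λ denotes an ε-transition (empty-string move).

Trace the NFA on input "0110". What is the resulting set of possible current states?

Start in {V}.
Read '0': {V} → {V, W}.
Read '1': {V, W} → {Y}.
Read '1': {Y} → {W}.
Read '0': {W} → ∅.

∅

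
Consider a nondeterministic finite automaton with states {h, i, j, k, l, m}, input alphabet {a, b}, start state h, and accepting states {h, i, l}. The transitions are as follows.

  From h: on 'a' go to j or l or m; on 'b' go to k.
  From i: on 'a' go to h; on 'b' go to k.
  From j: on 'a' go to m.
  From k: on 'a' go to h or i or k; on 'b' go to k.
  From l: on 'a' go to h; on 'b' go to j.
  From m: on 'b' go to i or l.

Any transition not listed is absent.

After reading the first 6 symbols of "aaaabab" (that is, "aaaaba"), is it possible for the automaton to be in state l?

Start in {h}.
Read 'a': h→{j, l, m}; now {j, l, m}.
Read 'a': j→{m}, l→{h}, m→∅; now {h, m}.
Read 'a': h→{j, l, m}, m→∅; now {j, l, m}.
Read 'a': j→{m}, l→{h}, m→∅; now {h, m}.
Read 'b': h→{k}, m→{i, l}; now {i, k, l}.
Read 'a': i→{h}, k→{h, i, k}, l→{h}; now {h, i, k}.
State l is not in {h, i, k}.

No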